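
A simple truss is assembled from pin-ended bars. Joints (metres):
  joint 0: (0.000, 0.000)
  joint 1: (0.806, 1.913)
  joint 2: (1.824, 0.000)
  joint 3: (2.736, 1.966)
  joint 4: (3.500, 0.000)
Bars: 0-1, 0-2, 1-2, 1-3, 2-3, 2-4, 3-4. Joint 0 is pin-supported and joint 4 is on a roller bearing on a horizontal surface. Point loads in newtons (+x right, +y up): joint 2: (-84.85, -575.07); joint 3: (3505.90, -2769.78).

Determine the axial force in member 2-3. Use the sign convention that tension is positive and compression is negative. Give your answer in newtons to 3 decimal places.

1803.778

N=5 nodes, M=7 members, R=3 reactions → 2N=10, M+R=10
member 0 (0-1): L=2.0759, (cx,cy)=(0.3883,0.9215)
member 1 (0-2): L=1.8240, (cx,cy)=(1.0000,0.0000)
member 2 (1-2): L=2.1670, (cx,cy)=(0.4698,-0.8828)
member 3 (1-3): L=1.9307, (cx,cy)=(0.9996,0.0275)
member 4 (2-3): L=2.1672, (cx,cy)=(0.4208,0.9071)
member 5 (2-4): L=1.6760, (cx,cy)=(1.0000,0.0000)
member 6 (3-4): L=2.1092, (cx,cy)=(0.3622,-0.9321)
solve A·x = −loads:
  F[0-1] = +1182.0744 N (tension)
  F[0-2] = +2962.0832 N (tension)
  F[1-2] = -1202.1276 N (compression)
  F[1-3] = +1024.0806 N (tension)
  F[2-3] = +1803.7780 N (tension)
  F[2-4] = +1723.1520 N (tension)
  F[3-4] = -4757.2307 N (compression)
  Rx@0 = -3421.0500 N
  Ry@0 = -1089.3343 N
  Ry@4 = +4434.1843 N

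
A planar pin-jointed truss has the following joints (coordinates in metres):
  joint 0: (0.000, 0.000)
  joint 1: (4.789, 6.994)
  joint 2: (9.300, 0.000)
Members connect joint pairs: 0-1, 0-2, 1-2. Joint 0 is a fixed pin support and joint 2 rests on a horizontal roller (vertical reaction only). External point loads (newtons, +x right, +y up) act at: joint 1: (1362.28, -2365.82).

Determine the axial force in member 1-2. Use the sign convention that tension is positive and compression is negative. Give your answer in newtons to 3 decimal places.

N=3 nodes, M=3 members, R=3 reactions → 2N=6, M+R=6
member 0 (0-1): L=8.4765, (cx,cy)=(0.5650,0.8251)
member 1 (0-2): L=9.3000, (cx,cy)=(1.0000,0.0000)
member 2 (1-2): L=8.3226, (cx,cy)=(0.5420,-0.8404)
solve A·x = −loads:
  F[0-1] = -149.1402 N (compression)
  F[0-2] = +1446.5406 N (tension)
  F[1-2] = -2668.7950 N (compression)
  Rx@0 = -1362.2800 N
  Ry@0 = +123.0567 N
  Ry@2 = +2242.7633 N

-2668.795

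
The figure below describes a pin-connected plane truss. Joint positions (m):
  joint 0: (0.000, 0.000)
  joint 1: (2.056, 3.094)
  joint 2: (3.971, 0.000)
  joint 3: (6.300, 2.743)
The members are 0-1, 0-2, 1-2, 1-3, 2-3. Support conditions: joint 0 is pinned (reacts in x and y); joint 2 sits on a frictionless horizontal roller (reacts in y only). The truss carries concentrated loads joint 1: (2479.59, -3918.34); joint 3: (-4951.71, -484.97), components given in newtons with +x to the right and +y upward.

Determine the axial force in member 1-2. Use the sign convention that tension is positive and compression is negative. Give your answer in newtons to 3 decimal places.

N=4 nodes, M=5 members, R=3 reactions → 2N=8, M+R=8
member 0 (0-1): L=3.7148, (cx,cy)=(0.5535,0.8329)
member 1 (0-2): L=3.9710, (cx,cy)=(1.0000,0.0000)
member 2 (1-2): L=3.6387, (cx,cy)=(0.5263,-0.8503)
member 3 (1-3): L=4.2585, (cx,cy)=(0.9966,-0.0824)
member 4 (2-3): L=3.5984, (cx,cy)=(0.6472,0.7623)
solve A·x = −loads:
  F[0-1] = -3714.3902 N (compression)
  F[0-2] = -416.3641 N (compression)
  F[1-2] = -557.2919 N (compression)
  F[1-3] = -4256.5329 N (compression)
  F[2-3] = -1096.4461 N (compression)
  Rx@0 = +2472.1200 N
  Ry@0 = +3093.6326 N
  Ry@2 = +1309.6774 N

-557.292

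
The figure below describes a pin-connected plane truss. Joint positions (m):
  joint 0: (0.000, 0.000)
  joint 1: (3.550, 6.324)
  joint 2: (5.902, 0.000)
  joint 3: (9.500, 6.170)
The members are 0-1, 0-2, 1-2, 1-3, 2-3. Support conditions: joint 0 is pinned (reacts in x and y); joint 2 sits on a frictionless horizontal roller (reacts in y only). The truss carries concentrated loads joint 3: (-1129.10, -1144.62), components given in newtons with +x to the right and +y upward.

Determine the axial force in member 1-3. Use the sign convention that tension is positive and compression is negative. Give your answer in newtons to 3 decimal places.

-454.910

N=4 nodes, M=5 members, R=3 reactions → 2N=8, M+R=8
member 0 (0-1): L=7.2523, (cx,cy)=(0.4895,0.8720)
member 1 (0-2): L=5.9020, (cx,cy)=(1.0000,0.0000)
member 2 (1-2): L=6.7472, (cx,cy)=(0.3486,-0.9373)
member 3 (1-3): L=5.9520, (cx,cy)=(0.9997,-0.0259)
member 4 (2-3): L=7.1424, (cx,cy)=(0.5037,0.8638)
solve A·x = −loads:
  F[0-1] = -553.4192 N (compression)
  F[0-2] = -858.2004 N (compression)
  F[1-2] = +527.4360 N (tension)
  F[1-3] = -454.9100 N (compression)
  F[2-3] = -1338.6470 N (compression)
  Rx@0 = +1129.1000 N
  Ry@0 = +482.5829 N
  Ry@2 = +662.0371 N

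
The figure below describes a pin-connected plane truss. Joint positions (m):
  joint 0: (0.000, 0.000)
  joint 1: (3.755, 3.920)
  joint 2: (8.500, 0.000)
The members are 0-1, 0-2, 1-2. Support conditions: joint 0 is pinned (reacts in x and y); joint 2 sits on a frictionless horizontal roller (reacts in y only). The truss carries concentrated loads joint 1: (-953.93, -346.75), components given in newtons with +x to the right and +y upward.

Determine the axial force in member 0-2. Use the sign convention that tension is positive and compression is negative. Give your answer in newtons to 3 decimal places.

-347.097

N=3 nodes, M=3 members, R=3 reactions → 2N=6, M+R=6
member 0 (0-1): L=5.4283, (cx,cy)=(0.6917,0.7221)
member 1 (0-2): L=8.5000, (cx,cy)=(1.0000,0.0000)
member 2 (1-2): L=6.1548, (cx,cy)=(0.7709,-0.6369)
solve A·x = −loads:
  F[0-1] = -877.2493 N (compression)
  F[0-2] = -347.0969 N (compression)
  F[1-2] = +450.2230 N (tension)
  Rx@0 = +953.9300 N
  Ry@0 = +633.4982 N
  Ry@2 = -286.7482 N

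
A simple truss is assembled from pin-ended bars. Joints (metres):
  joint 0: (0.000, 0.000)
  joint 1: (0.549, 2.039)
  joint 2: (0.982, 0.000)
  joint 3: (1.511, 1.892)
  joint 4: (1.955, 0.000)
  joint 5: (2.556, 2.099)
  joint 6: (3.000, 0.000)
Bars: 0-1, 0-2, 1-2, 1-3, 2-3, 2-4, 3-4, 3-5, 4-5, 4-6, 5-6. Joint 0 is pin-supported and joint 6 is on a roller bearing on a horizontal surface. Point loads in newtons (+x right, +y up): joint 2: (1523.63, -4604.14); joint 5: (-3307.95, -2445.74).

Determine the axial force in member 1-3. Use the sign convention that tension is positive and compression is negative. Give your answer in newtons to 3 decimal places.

N=7 nodes, M=11 members, R=3 reactions → 2N=14, M+R=14
member 0 (0-1): L=2.1116, (cx,cy)=(0.2600,0.9656)
member 1 (0-2): L=0.9820, (cx,cy)=(1.0000,0.0000)
member 2 (1-2): L=2.0845, (cx,cy)=(0.2077,-0.9782)
member 3 (1-3): L=0.9732, (cx,cy)=(0.9885,-0.1511)
member 4 (2-3): L=1.9646, (cx,cy)=(0.2693,0.9631)
member 5 (2-4): L=0.9730, (cx,cy)=(1.0000,0.0000)
member 6 (3-4): L=1.9434, (cx,cy)=(0.2285,-0.9736)
member 7 (3-5): L=1.0653, (cx,cy)=(0.9809,0.1943)
member 8 (4-5): L=2.1833, (cx,cy)=(0.2753,0.9614)
member 9 (4-6): L=1.0450, (cx,cy)=(1.0000,0.0000)
member 10 (5-6): L=2.1454, (cx,cy)=(0.2070,-0.9784)
solve A·x = −loads:
  F[0-1] = -5979.0974 N (compression)
  F[0-2] = -229.8117 N (compression)
  F[1-2] = +6351.1599 N (tension)
  F[1-3] = -2907.1723 N (compression)
  F[2-3] = -1670.1701 N (compression)
  F[2-4] = +15.5930 N (tension)
  F[3-4] = +501.5623 N (tension)
  F[3-5] = -3504.9367 N (compression)
  F[4-5] = -507.9188 N (compression)
  F[4-6] = +269.9953 N (tension)
  F[5-6] = -1304.6401 N (compression)
  Rx@0 = +1784.3200 N
  Ry@0 = +5773.4834 N
  Ry@6 = +1276.3966 N

-2907.172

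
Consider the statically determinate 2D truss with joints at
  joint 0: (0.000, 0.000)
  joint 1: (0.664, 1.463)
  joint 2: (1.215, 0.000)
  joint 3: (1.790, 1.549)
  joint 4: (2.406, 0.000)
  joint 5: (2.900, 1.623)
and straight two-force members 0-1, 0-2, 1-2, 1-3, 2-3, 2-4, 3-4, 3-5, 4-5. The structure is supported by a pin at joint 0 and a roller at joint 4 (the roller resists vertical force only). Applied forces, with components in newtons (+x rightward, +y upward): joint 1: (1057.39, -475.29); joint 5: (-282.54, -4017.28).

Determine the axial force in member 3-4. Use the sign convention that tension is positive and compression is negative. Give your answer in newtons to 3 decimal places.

N=6 nodes, M=9 members, R=3 reactions → 2N=12, M+R=12
member 0 (0-1): L=1.6066, (cx,cy)=(0.4133,0.9106)
member 1 (0-2): L=1.2150, (cx,cy)=(1.0000,0.0000)
member 2 (1-2): L=1.5633, (cx,cy)=(0.3525,-0.9358)
member 3 (1-3): L=1.1293, (cx,cy)=(0.9971,0.0762)
member 4 (2-3): L=1.6523, (cx,cy)=(0.3480,0.9375)
member 5 (2-4): L=1.1910, (cx,cy)=(1.0000,0.0000)
member 6 (3-4): L=1.6670, (cx,cy)=(0.3695,-0.9292)
member 7 (3-5): L=1.1125, (cx,cy)=(0.9978,0.0665)
member 8 (4-5): L=1.6965, (cx,cy)=(0.2912,0.9567)
solve A·x = −loads:
  F[0-1] = +1024.6815 N (tension)
  F[0-2] = +351.3624 N (tension)
  F[1-2] = -1513.1488 N (compression)
  F[1-3] = -100.8786 N (compression)
  F[2-3] = +1510.4627 N (tension)
  F[2-4] = -707.6017 N (compression)
  F[3-4] = -1446.7909 N (compression)
  F[3-5] = +961.8221 N (tension)
  F[4-5] = -4266.1245 N (compression)
  Rx@0 = -774.8500 N
  Ry@0 = -933.0758 N
  Ry@4 = +5425.6458 N

-1446.791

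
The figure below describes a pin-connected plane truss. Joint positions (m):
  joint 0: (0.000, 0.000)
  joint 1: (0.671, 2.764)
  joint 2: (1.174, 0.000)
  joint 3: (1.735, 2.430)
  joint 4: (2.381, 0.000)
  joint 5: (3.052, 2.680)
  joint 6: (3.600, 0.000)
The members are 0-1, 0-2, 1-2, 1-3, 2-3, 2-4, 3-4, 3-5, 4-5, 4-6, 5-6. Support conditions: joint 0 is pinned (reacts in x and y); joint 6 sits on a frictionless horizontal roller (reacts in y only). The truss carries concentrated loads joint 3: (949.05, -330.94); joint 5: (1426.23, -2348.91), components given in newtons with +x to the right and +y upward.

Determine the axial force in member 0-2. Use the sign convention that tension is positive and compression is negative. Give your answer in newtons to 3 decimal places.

N=7 nodes, M=11 members, R=3 reactions → 2N=14, M+R=14
member 0 (0-1): L=2.8443, (cx,cy)=(0.2359,0.9718)
member 1 (0-2): L=1.1740, (cx,cy)=(1.0000,0.0000)
member 2 (1-2): L=2.8094, (cx,cy)=(0.1790,-0.9838)
member 3 (1-3): L=1.1152, (cx,cy)=(0.9541,-0.2995)
member 4 (2-3): L=2.4939, (cx,cy)=(0.2249,0.9744)
member 5 (2-4): L=1.2070, (cx,cy)=(1.0000,0.0000)
member 6 (3-4): L=2.5144, (cx,cy)=(0.2569,-0.9664)
member 7 (3-5): L=1.3405, (cx,cy)=(0.9825,0.1865)
member 8 (4-5): L=2.7627, (cx,cy)=(0.2429,0.9701)
member 9 (4-6): L=1.2190, (cx,cy)=(1.0000,0.0000)
member 10 (5-6): L=2.7355, (cx,cy)=(0.2003,-0.9797)
solve A·x = −loads:
  F[0-1] = +1207.4367 N (tension)
  F[0-2] = +2090.4312 N (tension)
  F[1-2] = -1361.2772 N (compression)
  F[1-3] = +554.0056 N (tension)
  F[2-3] = +1374.5083 N (tension)
  F[2-4] = +1537.5134 N (tension)
  F[3-4] = -1502.5775 N (compression)
  F[3-5] = +279.6653 N (tension)
  F[4-5] = +1496.9631 N (tension)
  F[4-6] = +787.8944 N (tension)
  F[5-6] = -3932.9347 N (compression)
  Rx@0 = -2375.2800 N
  Ry@0 = -1173.3561 N
  Ry@6 = +3853.2061 N

2090.431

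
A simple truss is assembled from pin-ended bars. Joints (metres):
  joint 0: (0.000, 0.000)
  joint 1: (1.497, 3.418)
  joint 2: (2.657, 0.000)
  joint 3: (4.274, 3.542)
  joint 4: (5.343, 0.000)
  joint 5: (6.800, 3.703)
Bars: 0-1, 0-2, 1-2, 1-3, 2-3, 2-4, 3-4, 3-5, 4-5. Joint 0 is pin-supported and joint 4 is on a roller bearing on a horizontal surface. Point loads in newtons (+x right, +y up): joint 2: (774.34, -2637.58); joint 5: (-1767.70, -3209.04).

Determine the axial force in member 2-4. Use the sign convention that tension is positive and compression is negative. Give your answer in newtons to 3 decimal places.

-949.470

N=6 nodes, M=9 members, R=3 reactions → 2N=12, M+R=12
member 0 (0-1): L=3.7315, (cx,cy)=(0.4012,0.9160)
member 1 (0-2): L=2.6570, (cx,cy)=(1.0000,0.0000)
member 2 (1-2): L=3.6095, (cx,cy)=(0.3214,-0.9470)
member 3 (1-3): L=2.7798, (cx,cy)=(0.9990,0.0446)
member 4 (2-3): L=3.8936, (cx,cy)=(0.4153,0.9097)
member 5 (2-4): L=2.6860, (cx,cy)=(1.0000,0.0000)
member 6 (3-4): L=3.6998, (cx,cy)=(0.2889,-0.9573)
member 7 (3-5): L=2.5311, (cx,cy)=(0.9980,0.0636)
member 8 (4-5): L=3.9793, (cx,cy)=(0.3661,0.9306)
solve A·x = −loads:
  F[0-1] = -1829.6779 N (compression)
  F[0-2] = -259.3219 N (compression)
  F[1-2] = +1709.3522 N (tension)
  F[1-3] = -1284.6620 N (compression)
  F[2-3] = +1120.0611 N (tension)
  F[2-4] = -949.4696 N (compression)
  F[3-4] = -1038.9303 N (compression)
  F[3-5] = -519.0988 N (compression)
  F[4-5] = -3413.0252 N (compression)
  Rx@0 = +993.3600 N
  Ry@0 = +1675.9801 N
  Ry@4 = +4170.6399 N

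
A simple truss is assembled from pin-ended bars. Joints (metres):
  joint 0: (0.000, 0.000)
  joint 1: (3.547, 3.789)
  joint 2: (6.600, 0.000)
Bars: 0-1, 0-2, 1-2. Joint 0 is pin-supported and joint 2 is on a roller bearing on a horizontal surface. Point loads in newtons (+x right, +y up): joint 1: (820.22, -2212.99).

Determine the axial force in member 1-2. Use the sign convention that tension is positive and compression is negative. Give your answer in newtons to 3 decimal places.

-2132.067

N=3 nodes, M=3 members, R=3 reactions → 2N=6, M+R=6
member 0 (0-1): L=5.1902, (cx,cy)=(0.6834,0.7300)
member 1 (0-2): L=6.6000, (cx,cy)=(1.0000,0.0000)
member 2 (1-2): L=4.8659, (cx,cy)=(0.6274,-0.7787)
solve A·x = −loads:
  F[0-1] = -757.2159 N (compression)
  F[0-2] = +1337.7082 N (tension)
  F[1-2] = -2132.0675 N (compression)
  Rx@0 = -820.2200 N
  Ry@0 = +552.7947 N
  Ry@2 = +1660.1953 N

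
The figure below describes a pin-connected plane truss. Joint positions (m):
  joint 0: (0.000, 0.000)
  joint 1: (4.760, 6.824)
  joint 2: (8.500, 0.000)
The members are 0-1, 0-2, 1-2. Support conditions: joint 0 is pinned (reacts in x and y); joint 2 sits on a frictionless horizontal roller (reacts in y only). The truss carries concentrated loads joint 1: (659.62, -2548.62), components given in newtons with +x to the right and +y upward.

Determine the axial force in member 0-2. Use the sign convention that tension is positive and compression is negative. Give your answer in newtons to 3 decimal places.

N=3 nodes, M=3 members, R=3 reactions → 2N=6, M+R=6
member 0 (0-1): L=8.3201, (cx,cy)=(0.5721,0.8202)
member 1 (0-2): L=8.5000, (cx,cy)=(1.0000,0.0000)
member 2 (1-2): L=7.7817, (cx,cy)=(0.4806,-0.8769)
solve A·x = −loads:
  F[0-1] = -721.5913 N (compression)
  F[0-2] = +1072.4470 N (tension)
  F[1-2] = -2231.4015 N (compression)
  Rx@0 = -659.6200 N
  Ry@0 = +591.8343 N
  Ry@2 = +1956.7857 N

1072.447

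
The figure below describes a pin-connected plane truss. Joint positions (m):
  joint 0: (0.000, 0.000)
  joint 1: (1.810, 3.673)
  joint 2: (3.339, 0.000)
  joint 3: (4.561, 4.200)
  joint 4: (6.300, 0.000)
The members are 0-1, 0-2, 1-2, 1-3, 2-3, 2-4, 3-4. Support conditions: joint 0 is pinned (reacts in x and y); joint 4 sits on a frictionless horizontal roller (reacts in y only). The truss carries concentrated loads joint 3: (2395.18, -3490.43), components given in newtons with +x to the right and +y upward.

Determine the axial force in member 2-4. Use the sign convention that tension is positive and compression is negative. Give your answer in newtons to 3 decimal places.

1707.428

N=5 nodes, M=7 members, R=3 reactions → 2N=10, M+R=10
member 0 (0-1): L=4.0948, (cx,cy)=(0.4420,0.8970)
member 1 (0-2): L=3.3390, (cx,cy)=(1.0000,0.0000)
member 2 (1-2): L=3.9785, (cx,cy)=(0.3843,-0.9232)
member 3 (1-3): L=2.8010, (cx,cy)=(0.9821,0.1881)
member 4 (2-3): L=4.3742, (cx,cy)=(0.2794,0.9602)
member 5 (2-4): L=2.9610, (cx,cy)=(1.0000,0.0000)
member 6 (3-4): L=4.5458, (cx,cy)=(0.3826,-0.9239)
solve A·x = −loads:
  F[0-1] = +706.0385 N (tension)
  F[0-2] = +2083.0907 N (tension)
  F[1-2] = -575.3582 N (compression)
  F[1-3] = +542.9020 N (tension)
  F[2-3] = +553.1987 N (tension)
  F[2-4] = +1707.4277 N (tension)
  F[3-4] = -4463.2500 N (compression)
  Rx@0 = -2395.1800 N
  Ry@0 = -633.3172 N
  Ry@4 = +4123.7472 N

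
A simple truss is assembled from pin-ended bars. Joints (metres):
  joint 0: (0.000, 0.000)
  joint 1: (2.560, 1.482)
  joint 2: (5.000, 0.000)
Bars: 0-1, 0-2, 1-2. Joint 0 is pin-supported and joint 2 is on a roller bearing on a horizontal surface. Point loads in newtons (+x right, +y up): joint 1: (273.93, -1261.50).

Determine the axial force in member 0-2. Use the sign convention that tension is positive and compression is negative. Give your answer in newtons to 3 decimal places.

N=3 nodes, M=3 members, R=3 reactions → 2N=6, M+R=6
member 0 (0-1): L=2.9580, (cx,cy)=(0.8654,0.5010)
member 1 (0-2): L=5.0000, (cx,cy)=(1.0000,0.0000)
member 2 (1-2): L=2.8548, (cx,cy)=(0.8547,-0.5191)
solve A·x = −loads:
  F[0-1] = -1066.6844 N (compression)
  F[0-2] = +1197.0832 N (tension)
  F[1-2] = -1400.5908 N (compression)
  Rx@0 = -273.9300 N
  Ry@0 = +534.4191 N
  Ry@2 = +727.0809 N

1197.083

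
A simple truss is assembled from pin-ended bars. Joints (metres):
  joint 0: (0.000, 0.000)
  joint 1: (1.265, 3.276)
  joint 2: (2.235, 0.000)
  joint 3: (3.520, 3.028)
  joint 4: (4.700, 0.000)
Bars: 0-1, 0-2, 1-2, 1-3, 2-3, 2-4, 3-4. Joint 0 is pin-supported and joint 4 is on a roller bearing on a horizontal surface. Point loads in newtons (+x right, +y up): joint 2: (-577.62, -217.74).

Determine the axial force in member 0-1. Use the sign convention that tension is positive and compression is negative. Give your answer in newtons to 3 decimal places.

-122.416

N=5 nodes, M=7 members, R=3 reactions → 2N=10, M+R=10
member 0 (0-1): L=3.5118, (cx,cy)=(0.3602,0.9329)
member 1 (0-2): L=2.2350, (cx,cy)=(1.0000,0.0000)
member 2 (1-2): L=3.4166, (cx,cy)=(0.2839,-0.9589)
member 3 (1-3): L=2.2686, (cx,cy)=(0.9940,-0.1093)
member 4 (2-3): L=3.2894, (cx,cy)=(0.3907,0.9205)
member 5 (2-4): L=2.4650, (cx,cy)=(1.0000,0.0000)
member 6 (3-4): L=3.2498, (cx,cy)=(0.3631,-0.9318)
solve A·x = −loads:
  F[0-1] = -122.4157 N (compression)
  F[0-2] = -533.5235 N (compression)
  F[1-2] = +128.3353 N (tension)
  F[1-3] = -81.0176 N (compression)
  F[2-3] = +102.8589 N (tension)
  F[2-4] = +40.3500 N (tension)
  F[3-4] = -111.1267 N (compression)
  Rx@0 = +577.6200 N
  Ry@0 = +114.1977 N
  Ry@4 = +103.5423 N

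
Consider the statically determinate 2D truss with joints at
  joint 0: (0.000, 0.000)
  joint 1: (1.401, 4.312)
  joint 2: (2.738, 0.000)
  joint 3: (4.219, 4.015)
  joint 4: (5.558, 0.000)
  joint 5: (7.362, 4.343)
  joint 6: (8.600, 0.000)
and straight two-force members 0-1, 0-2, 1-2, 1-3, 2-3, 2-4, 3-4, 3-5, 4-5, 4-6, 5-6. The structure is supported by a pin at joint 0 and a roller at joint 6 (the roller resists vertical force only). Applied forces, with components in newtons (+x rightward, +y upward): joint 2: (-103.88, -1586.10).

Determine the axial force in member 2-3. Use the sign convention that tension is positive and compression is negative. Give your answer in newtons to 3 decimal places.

N=7 nodes, M=11 members, R=3 reactions → 2N=14, M+R=14
member 0 (0-1): L=4.5339, (cx,cy)=(0.3090,0.9511)
member 1 (0-2): L=2.7380, (cx,cy)=(1.0000,0.0000)
member 2 (1-2): L=4.5145, (cx,cy)=(0.2962,-0.9551)
member 3 (1-3): L=2.8336, (cx,cy)=(0.9945,-0.1048)
member 4 (2-3): L=4.2794, (cx,cy)=(0.3461,0.9382)
member 5 (2-4): L=2.8200, (cx,cy)=(1.0000,0.0000)
member 6 (3-4): L=4.2324, (cx,cy)=(0.3164,-0.9486)
member 7 (3-5): L=3.1601, (cx,cy)=(0.9946,0.1038)
member 8 (4-5): L=4.7028, (cx,cy)=(0.3836,0.9235)
member 9 (4-6): L=3.0420, (cx,cy)=(1.0000,0.0000)
member 10 (5-6): L=4.5160, (cx,cy)=(0.2741,-0.9617)
solve A·x = −loads:
  F[0-1] = -1136.7632 N (compression)
  F[0-2] = +247.3870 N (tension)
  F[1-2] = +1210.2164 N (tension)
  F[1-3] = -713.6097 N (compression)
  F[2-3] = +458.5064 N (tension)
  F[2-4] = +551.0021 N (tension)
  F[3-4] = -572.9851 N (compression)
  F[3-5] = -371.7349 N (compression)
  F[4-5] = +588.5821 N (tension)
  F[4-6] = +143.9449 N (tension)
  F[5-6] = -525.0855 N (compression)
  Rx@0 = +103.8800 N
  Ry@0 = +1081.1300 N
  Ry@6 = +504.9700 N

458.506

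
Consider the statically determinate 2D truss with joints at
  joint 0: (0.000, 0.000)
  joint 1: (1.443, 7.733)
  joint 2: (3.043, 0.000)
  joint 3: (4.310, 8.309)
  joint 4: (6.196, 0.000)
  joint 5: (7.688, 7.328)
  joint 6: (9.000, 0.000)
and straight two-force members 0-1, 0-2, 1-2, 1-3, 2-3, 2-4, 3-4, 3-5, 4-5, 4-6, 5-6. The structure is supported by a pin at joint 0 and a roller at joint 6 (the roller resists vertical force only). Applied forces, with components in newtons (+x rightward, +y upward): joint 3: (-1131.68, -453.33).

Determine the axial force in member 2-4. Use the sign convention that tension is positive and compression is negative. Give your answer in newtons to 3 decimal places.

-467.192

N=7 nodes, M=11 members, R=3 reactions → 2N=14, M+R=14
member 0 (0-1): L=7.8665, (cx,cy)=(0.1834,0.9830)
member 1 (0-2): L=3.0430, (cx,cy)=(1.0000,0.0000)
member 2 (1-2): L=7.8968, (cx,cy)=(0.2026,-0.9793)
member 3 (1-3): L=2.9243, (cx,cy)=(0.9804,0.1970)
member 4 (2-3): L=8.4050, (cx,cy)=(0.1507,0.9886)
member 5 (2-4): L=3.1530, (cx,cy)=(1.0000,0.0000)
member 6 (3-4): L=8.5204, (cx,cy)=(0.2214,-0.9752)
member 7 (3-5): L=3.5176, (cx,cy)=(0.9603,-0.2789)
member 8 (4-5): L=7.4783, (cx,cy)=(0.1995,0.9799)
member 9 (4-6): L=2.8040, (cx,cy)=(1.0000,0.0000)
member 10 (5-6): L=7.4445, (cx,cy)=(0.1762,-0.9843)
solve A·x = −loads:
  F[0-1] = -1303.1397 N (compression)
  F[0-2] = -892.6366 N (compression)
  F[1-2] = +1208.8667 N (tension)
  F[1-3] = -493.6476 N (compression)
  F[2-3] = -1197.4767 N (compression)
  F[2-4] = -467.1923 N (compression)
  F[3-4] = +759.7016 N (tension)
  F[3-5] = +311.3851 N (tension)
  F[4-5] = -756.0562 N (compression)
  F[4-6] = -148.1904 N (compression)
  F[5-6] = +840.8587 N (tension)
  Rx@0 = +1131.6800 N
  Ry@0 = +1281.0274 N
  Ry@6 = -827.6974 N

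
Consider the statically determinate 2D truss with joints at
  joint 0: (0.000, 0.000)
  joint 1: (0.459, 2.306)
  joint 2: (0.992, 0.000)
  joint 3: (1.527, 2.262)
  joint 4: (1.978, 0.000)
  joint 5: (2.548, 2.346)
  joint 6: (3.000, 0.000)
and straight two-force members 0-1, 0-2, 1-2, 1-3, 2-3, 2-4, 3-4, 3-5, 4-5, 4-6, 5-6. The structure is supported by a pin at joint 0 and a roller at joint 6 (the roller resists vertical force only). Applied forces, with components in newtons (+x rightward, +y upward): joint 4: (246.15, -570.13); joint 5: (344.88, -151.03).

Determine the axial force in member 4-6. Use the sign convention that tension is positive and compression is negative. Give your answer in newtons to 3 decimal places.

149.102

N=7 nodes, M=11 members, R=3 reactions → 2N=14, M+R=14
member 0 (0-1): L=2.3512, (cx,cy)=(0.1952,0.9808)
member 1 (0-2): L=0.9920, (cx,cy)=(1.0000,0.0000)
member 2 (1-2): L=2.3668, (cx,cy)=(0.2252,-0.9743)
member 3 (1-3): L=1.0689, (cx,cy)=(0.9992,-0.0412)
member 4 (2-3): L=2.3244, (cx,cy)=(0.2302,0.9732)
member 5 (2-4): L=0.9860, (cx,cy)=(1.0000,0.0000)
member 6 (3-4): L=2.3065, (cx,cy)=(0.1955,-0.9807)
member 7 (3-5): L=1.0244, (cx,cy)=(0.9966,0.0820)
member 8 (4-5): L=2.4143, (cx,cy)=(0.2361,0.9717)
member 9 (4-6): L=1.0220, (cx,cy)=(1.0000,0.0000)
member 10 (5-6): L=2.3891, (cx,cy)=(0.1892,-0.9819)
solve A·x = −loads:
  F[0-1] = +53.7508 N (tension)
  F[0-2] = +580.5370 N (tension)
  F[1-2] = -55.0747 N (compression)
  F[1-3] = +22.9152 N (tension)
  F[2-3] = +55.1404 N (tension)
  F[2-4] = +555.4427 N (tension)
  F[3-4] = -49.9495 N (compression)
  F[3-5] = +45.5072 N (tension)
  F[4-5] = +637.1274 N (tension)
  F[4-6] = +149.1016 N (tension)
  F[5-6] = -788.1094 N (compression)
  Rx@0 = -591.0300 N
  Ry@0 = -52.7167 N
  Ry@6 = +773.8767 N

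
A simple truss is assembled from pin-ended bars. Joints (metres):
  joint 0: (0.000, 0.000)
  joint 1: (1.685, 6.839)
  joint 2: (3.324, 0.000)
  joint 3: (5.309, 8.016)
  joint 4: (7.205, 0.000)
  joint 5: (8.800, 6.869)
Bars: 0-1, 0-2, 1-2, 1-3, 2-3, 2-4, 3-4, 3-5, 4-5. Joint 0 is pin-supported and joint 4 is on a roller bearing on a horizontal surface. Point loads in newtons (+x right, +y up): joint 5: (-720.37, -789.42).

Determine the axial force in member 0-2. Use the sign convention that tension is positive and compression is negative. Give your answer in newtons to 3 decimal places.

N=6 nodes, M=9 members, R=3 reactions → 2N=12, M+R=12
member 0 (0-1): L=7.0435, (cx,cy)=(0.2392,0.9710)
member 1 (0-2): L=3.3240, (cx,cy)=(1.0000,0.0000)
member 2 (1-2): L=7.0327, (cx,cy)=(0.2331,-0.9725)
member 3 (1-3): L=3.8103, (cx,cy)=(0.9511,0.3089)
member 4 (2-3): L=8.2581, (cx,cy)=(0.2404,0.9707)
member 5 (2-4): L=3.8810, (cx,cy)=(1.0000,0.0000)
member 6 (3-4): L=8.2372, (cx,cy)=(0.2302,-0.9731)
member 7 (3-5): L=3.6746, (cx,cy)=(0.9500,-0.3121)
member 8 (4-5): L=7.0518, (cx,cy)=(0.2262,0.9741)
solve A·x = −loads:
  F[0-1] = -527.3307 N (compression)
  F[0-2] = -594.2182 N (compression)
  F[1-2] = +449.4063 N (tension)
  F[1-3] = -242.7605 N (compression)
  F[2-3] = -450.2313 N (compression)
  F[2-4] = -381.2596 N (compression)
  F[3-4] = +694.6196 N (tension)
  F[3-5] = -525.2385 N (compression)
  F[4-5] = -978.7339 N (compression)
  Rx@0 = +720.3700 N
  Ry@0 = +512.0190 N
  Ry@4 = +277.4010 N

-594.218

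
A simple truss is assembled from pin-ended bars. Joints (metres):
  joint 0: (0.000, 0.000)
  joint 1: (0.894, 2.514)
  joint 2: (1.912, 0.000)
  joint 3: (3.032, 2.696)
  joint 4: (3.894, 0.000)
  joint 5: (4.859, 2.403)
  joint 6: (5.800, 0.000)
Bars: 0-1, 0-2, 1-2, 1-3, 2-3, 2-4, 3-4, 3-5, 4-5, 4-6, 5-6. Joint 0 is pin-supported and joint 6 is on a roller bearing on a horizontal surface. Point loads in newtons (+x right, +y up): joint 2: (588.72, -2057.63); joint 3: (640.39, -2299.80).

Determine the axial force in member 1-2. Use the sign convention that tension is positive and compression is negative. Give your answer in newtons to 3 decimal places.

2203.952

N=7 nodes, M=11 members, R=3 reactions → 2N=14, M+R=14
member 0 (0-1): L=2.6682, (cx,cy)=(0.3351,0.9422)
member 1 (0-2): L=1.9120, (cx,cy)=(1.0000,0.0000)
member 2 (1-2): L=2.7123, (cx,cy)=(0.3753,-0.9269)
member 3 (1-3): L=2.1457, (cx,cy)=(0.9964,0.0848)
member 4 (2-3): L=2.9194, (cx,cy)=(0.3836,0.9235)
member 5 (2-4): L=1.9820, (cx,cy)=(1.0000,0.0000)
member 6 (3-4): L=2.8305, (cx,cy)=(0.3045,-0.9525)
member 7 (3-5): L=1.8503, (cx,cy)=(0.9874,-0.1583)
member 8 (4-5): L=2.5895, (cx,cy)=(0.3727,0.9280)
member 9 (4-6): L=1.9060, (cx,cy)=(1.0000,0.0000)
member 10 (5-6): L=2.5807, (cx,cy)=(0.3646,-0.9312)
solve A·x = −loads:
  F[0-1] = -2312.8985 N (compression)
  F[0-2] = +2004.0559 N (tension)
  F[1-2] = +2203.9520 N (tension)
  F[1-3] = -1607.9465 N (compression)
  F[2-3] = +16.0315 N (tension)
  F[2-4] = +2236.3916 N (tension)
  F[3-4] = -2013.5557 N (compression)
  F[3-5] = -1643.9142 N (compression)
  F[4-5] = +2066.7781 N (tension)
  F[4-6] = +852.9774 N (tension)
  F[5-6] = -2339.2757 N (compression)
  Rx@0 = -1229.1100 N
  Ry@0 = +2179.2104 N
  Ry@6 = +2178.2196 N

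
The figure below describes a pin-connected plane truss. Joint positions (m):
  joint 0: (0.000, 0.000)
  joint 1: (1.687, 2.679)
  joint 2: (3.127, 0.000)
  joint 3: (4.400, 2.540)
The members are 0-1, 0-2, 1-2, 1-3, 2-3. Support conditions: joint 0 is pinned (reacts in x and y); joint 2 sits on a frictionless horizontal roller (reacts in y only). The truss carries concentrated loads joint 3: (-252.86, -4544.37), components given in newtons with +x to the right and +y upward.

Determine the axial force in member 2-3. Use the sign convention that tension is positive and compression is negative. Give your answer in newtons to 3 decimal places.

N=4 nodes, M=5 members, R=3 reactions → 2N=8, M+R=8
member 0 (0-1): L=3.1659, (cx,cy)=(0.5329,0.8462)
member 1 (0-2): L=3.1270, (cx,cy)=(1.0000,0.0000)
member 2 (1-2): L=3.0415, (cx,cy)=(0.4735,-0.8808)
member 3 (1-3): L=2.7166, (cx,cy)=(0.9987,-0.0512)
member 4 (2-3): L=2.8411, (cx,cy)=(0.4481,0.8940)
solve A·x = −loads:
  F[0-1] = +1943.5300 N (tension)
  F[0-2] = -1288.4963 N (compression)
  F[1-2] = -1981.9675 N (compression)
  F[1-3] = +1976.5933 N (tension)
  F[2-3] = -4970.0339 N (compression)
  Rx@0 = +252.8600 N
  Ry@0 = -1644.6174 N
  Ry@2 = +6188.9874 N

-4970.034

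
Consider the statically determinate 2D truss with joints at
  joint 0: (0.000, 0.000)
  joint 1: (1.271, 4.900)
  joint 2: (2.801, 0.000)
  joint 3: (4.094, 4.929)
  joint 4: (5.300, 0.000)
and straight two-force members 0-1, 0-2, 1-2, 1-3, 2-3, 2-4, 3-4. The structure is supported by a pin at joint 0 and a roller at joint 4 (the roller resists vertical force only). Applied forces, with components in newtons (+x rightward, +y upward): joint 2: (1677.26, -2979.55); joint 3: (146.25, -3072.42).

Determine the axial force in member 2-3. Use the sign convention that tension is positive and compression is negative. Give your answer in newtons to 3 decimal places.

1057.691

N=5 nodes, M=7 members, R=3 reactions → 2N=10, M+R=10
member 0 (0-1): L=5.0622, (cx,cy)=(0.2511,0.9680)
member 1 (0-2): L=2.8010, (cx,cy)=(1.0000,0.0000)
member 2 (1-2): L=5.1333, (cx,cy)=(0.2981,-0.9545)
member 3 (1-3): L=2.8231, (cx,cy)=(0.9999,0.0103)
member 4 (2-3): L=5.0958, (cx,cy)=(0.2537,0.9673)
member 5 (2-4): L=2.4990, (cx,cy)=(1.0000,0.0000)
member 6 (3-4): L=5.0744, (cx,cy)=(0.2377,-0.9713)
solve A·x = −loads:
  F[0-1] = -2033.1216 N (compression)
  F[0-2] = +2333.9835 N (tension)
  F[1-2] = +2049.6316 N (tension)
  F[1-3] = -1121.4318 N (compression)
  F[2-3] = +1057.6913 N (tension)
  F[2-4] = +999.2443 N (tension)
  F[3-4] = -4204.4441 N (compression)
  Rx@0 = -1823.5100 N
  Ry@0 = +1967.9939 N
  Ry@4 = +4083.9761 N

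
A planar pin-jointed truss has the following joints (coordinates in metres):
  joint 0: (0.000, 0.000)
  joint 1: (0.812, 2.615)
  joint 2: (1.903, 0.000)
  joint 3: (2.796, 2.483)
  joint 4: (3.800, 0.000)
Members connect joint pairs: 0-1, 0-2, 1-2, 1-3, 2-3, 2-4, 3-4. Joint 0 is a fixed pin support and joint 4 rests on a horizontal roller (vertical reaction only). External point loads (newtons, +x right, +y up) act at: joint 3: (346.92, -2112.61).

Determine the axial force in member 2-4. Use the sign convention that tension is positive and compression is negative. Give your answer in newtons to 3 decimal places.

720.196

N=5 nodes, M=7 members, R=3 reactions → 2N=10, M+R=10
member 0 (0-1): L=2.7382, (cx,cy)=(0.2965,0.9550)
member 1 (0-2): L=1.9030, (cx,cy)=(1.0000,0.0000)
member 2 (1-2): L=2.8335, (cx,cy)=(0.3850,-0.9229)
member 3 (1-3): L=1.9884, (cx,cy)=(0.9978,-0.0664)
member 4 (2-3): L=2.6387, (cx,cy)=(0.3384,0.9410)
member 5 (2-4): L=1.8970, (cx,cy)=(1.0000,0.0000)
member 6 (3-4): L=2.6783, (cx,cy)=(0.3749,-0.9271)
solve A·x = −loads:
  F[0-1] = -347.1024 N (compression)
  F[0-2] = +449.8527 N (tension)
  F[1-2] = +377.0692 N (tension)
  F[1-3] = -248.6685 N (compression)
  F[2-3] = -369.8186 N (compression)
  F[2-4] = +720.1955 N (tension)
  F[3-4] = -1921.2167 N (compression)
  Rx@0 = -346.9200 N
  Ry@0 = +331.4890 N
  Ry@4 = +1781.1210 N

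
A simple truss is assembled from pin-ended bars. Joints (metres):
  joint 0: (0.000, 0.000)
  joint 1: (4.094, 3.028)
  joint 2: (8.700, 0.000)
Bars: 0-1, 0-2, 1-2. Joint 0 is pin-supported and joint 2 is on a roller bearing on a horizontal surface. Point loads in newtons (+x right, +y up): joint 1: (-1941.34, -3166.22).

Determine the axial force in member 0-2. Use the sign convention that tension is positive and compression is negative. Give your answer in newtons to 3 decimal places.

1238.612

N=3 nodes, M=3 members, R=3 reactions → 2N=6, M+R=6
member 0 (0-1): L=5.0921, (cx,cy)=(0.8040,0.5946)
member 1 (0-2): L=8.7000, (cx,cy)=(1.0000,0.0000)
member 2 (1-2): L=5.5122, (cx,cy)=(0.8356,-0.5493)
solve A·x = −loads:
  F[0-1] = -3955.2210 N (compression)
  F[0-2] = +1238.6116 N (tension)
  F[1-2] = -1482.2923 N (compression)
  Rx@0 = +1941.3400 N
  Ry@0 = +2351.9525 N
  Ry@2 = +814.2675 N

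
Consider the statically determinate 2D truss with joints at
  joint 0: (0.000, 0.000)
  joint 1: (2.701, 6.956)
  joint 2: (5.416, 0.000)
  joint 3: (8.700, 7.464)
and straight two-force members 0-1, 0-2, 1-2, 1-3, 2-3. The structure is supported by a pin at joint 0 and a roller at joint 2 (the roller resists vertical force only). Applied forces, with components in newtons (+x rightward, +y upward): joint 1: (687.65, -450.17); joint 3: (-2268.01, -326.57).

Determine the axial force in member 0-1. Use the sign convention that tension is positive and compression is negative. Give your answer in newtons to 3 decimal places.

-2435.237

N=4 nodes, M=5 members, R=3 reactions → 2N=8, M+R=8
member 0 (0-1): L=7.4620, (cx,cy)=(0.3620,0.9322)
member 1 (0-2): L=5.4160, (cx,cy)=(1.0000,0.0000)
member 2 (1-2): L=7.4671, (cx,cy)=(0.3636,-0.9316)
member 3 (1-3): L=6.0205, (cx,cy)=(0.9964,0.0844)
member 4 (2-3): L=8.1545, (cx,cy)=(0.4027,0.9153)
solve A·x = −loads:
  F[0-1] = -2435.2369 N (compression)
  F[0-2] = -698.8830 N (compression)
  F[1-2] = +1753.0699 N (tension)
  F[1-3] = -2214.4340 N (compression)
  F[2-3] = -152.6443 N (compression)
  Rx@0 = +1580.3600 N
  Ry@0 = +2270.1050 N
  Ry@2 = -1493.3650 N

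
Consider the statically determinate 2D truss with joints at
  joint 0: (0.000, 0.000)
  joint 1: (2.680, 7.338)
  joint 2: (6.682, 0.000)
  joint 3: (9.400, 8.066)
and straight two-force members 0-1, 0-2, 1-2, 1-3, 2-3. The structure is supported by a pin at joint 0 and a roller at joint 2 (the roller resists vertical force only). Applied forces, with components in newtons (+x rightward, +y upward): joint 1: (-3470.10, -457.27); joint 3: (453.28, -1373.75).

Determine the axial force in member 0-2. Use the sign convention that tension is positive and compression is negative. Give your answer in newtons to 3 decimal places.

-1928.938

N=4 nodes, M=5 members, R=3 reactions → 2N=8, M+R=8
member 0 (0-1): L=7.8121, (cx,cy)=(0.3431,0.9393)
member 1 (0-2): L=6.6820, (cx,cy)=(1.0000,0.0000)
member 2 (1-2): L=8.3584, (cx,cy)=(0.4788,-0.8779)
member 3 (1-3): L=6.7593, (cx,cy)=(0.9942,0.1077)
member 4 (2-3): L=8.5116, (cx,cy)=(0.3193,0.9476)
solve A·x = −loads:
  F[0-1] = -3171.1287 N (compression)
  F[0-2] = -1928.9380 N (compression)
  F[1-2] = +2989.3632 N (tension)
  F[1-3] = +956.4691 N (tension)
  F[2-3] = -1558.3534 N (compression)
  Rx@0 = +3016.8200 N
  Ry@0 = +2978.6859 N
  Ry@2 = -1147.6659 N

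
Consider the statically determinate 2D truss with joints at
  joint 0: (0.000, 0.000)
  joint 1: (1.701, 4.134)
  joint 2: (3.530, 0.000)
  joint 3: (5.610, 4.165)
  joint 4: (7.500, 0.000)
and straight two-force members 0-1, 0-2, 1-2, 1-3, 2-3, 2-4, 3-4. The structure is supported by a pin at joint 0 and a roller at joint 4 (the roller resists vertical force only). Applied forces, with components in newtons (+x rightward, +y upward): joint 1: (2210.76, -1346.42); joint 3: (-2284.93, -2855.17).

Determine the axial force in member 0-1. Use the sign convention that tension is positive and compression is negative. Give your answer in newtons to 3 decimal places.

-1958.185

N=5 nodes, M=7 members, R=3 reactions → 2N=10, M+R=10
member 0 (0-1): L=4.4703, (cx,cy)=(0.3805,0.9248)
member 1 (0-2): L=3.5300, (cx,cy)=(1.0000,0.0000)
member 2 (1-2): L=4.5205, (cx,cy)=(0.4046,-0.9145)
member 3 (1-3): L=3.9091, (cx,cy)=(1.0000,0.0079)
member 4 (2-3): L=4.6555, (cx,cy)=(0.4468,0.8946)
member 5 (2-4): L=3.9700, (cx,cy)=(1.0000,0.0000)
member 6 (3-4): L=4.5738, (cx,cy)=(0.4132,-0.9106)
solve A·x = −loads:
  F[0-1] = -1958.1855 N (compression)
  F[0-2] = +670.9460 N (tension)
  F[1-2] = +480.5698 N (tension)
  F[1-3] = -3150.4129 N (compression)
  F[2-3] = -491.2338 N (compression)
  F[2-4] = +1084.8592 N (tension)
  F[3-4] = -2625.3392 N (compression)
  Rx@0 = +74.1700 N
  Ry@0 = +1810.8817 N
  Ry@4 = +2390.7083 N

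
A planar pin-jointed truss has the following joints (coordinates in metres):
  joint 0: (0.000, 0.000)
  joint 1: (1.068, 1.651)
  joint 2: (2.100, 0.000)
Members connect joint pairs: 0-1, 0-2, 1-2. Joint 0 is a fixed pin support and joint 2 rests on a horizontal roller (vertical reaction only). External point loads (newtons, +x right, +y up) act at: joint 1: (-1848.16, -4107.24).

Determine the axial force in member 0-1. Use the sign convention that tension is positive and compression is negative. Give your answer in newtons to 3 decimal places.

N=3 nodes, M=3 members, R=3 reactions → 2N=6, M+R=6
member 0 (0-1): L=1.9663, (cx,cy)=(0.5431,0.8396)
member 1 (0-2): L=2.1000, (cx,cy)=(1.0000,0.0000)
member 2 (1-2): L=1.9470, (cx,cy)=(0.5300,-0.8480)
solve A·x = −loads:
  F[0-1] = -4134.4238 N (compression)
  F[0-2] = +397.4351 N (tension)
  F[1-2] = -749.8137 N (compression)
  Rx@0 = +1848.1600 N
  Ry@0 = +3471.4209 N
  Ry@2 = +635.8191 N

-4134.424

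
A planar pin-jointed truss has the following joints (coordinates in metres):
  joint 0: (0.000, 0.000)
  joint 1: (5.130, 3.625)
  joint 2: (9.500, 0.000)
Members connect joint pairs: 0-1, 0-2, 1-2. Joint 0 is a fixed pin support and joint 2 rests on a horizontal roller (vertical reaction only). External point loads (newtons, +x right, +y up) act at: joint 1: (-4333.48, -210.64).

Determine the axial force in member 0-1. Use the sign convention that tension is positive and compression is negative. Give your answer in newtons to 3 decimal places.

-3033.255

N=3 nodes, M=3 members, R=3 reactions → 2N=6, M+R=6
member 0 (0-1): L=6.2815, (cx,cy)=(0.8167,0.5771)
member 1 (0-2): L=9.5000, (cx,cy)=(1.0000,0.0000)
member 2 (1-2): L=5.6778, (cx,cy)=(0.7697,-0.6385)
solve A·x = −loads:
  F[0-1] = -3033.2547 N (compression)
  F[0-2] = -1856.2785 N (compression)
  F[1-2] = +2411.8070 N (tension)
  Rx@0 = +4333.4800 N
  Ry@0 = +1750.4591 N
  Ry@2 = -1539.8191 N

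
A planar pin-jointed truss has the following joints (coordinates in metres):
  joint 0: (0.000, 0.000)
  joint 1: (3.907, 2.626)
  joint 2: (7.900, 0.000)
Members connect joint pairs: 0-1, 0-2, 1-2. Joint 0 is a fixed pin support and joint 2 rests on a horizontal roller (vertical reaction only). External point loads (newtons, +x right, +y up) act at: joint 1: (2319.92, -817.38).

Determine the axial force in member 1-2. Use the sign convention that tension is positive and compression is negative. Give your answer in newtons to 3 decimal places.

N=3 nodes, M=3 members, R=3 reactions → 2N=6, M+R=6
member 0 (0-1): L=4.7075, (cx,cy)=(0.8300,0.5578)
member 1 (0-2): L=7.9000, (cx,cy)=(1.0000,0.0000)
member 2 (1-2): L=4.7791, (cx,cy)=(0.8355,-0.5495)
solve A·x = −loads:
  F[0-1] = +641.7937 N (tension)
  F[0-2] = +1787.2615 N (tension)
  F[1-2] = -2139.1248 N (compression)
  Rx@0 = -2319.9200 N
  Ry@0 = -358.0141 N
  Ry@2 = +1175.3941 N

-2139.125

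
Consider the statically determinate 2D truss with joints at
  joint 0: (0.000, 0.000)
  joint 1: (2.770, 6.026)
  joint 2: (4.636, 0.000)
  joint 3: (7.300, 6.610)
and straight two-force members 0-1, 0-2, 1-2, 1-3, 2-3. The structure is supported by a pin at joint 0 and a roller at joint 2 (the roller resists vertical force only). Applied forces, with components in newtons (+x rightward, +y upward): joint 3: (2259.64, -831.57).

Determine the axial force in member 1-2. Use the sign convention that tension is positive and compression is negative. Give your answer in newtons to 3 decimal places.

-3503.576

N=4 nodes, M=5 members, R=3 reactions → 2N=8, M+R=8
member 0 (0-1): L=6.6322, (cx,cy)=(0.4177,0.9086)
member 1 (0-2): L=4.6360, (cx,cy)=(1.0000,0.0000)
member 2 (1-2): L=6.3083, (cx,cy)=(0.2958,-0.9552)
member 3 (1-3): L=4.5675, (cx,cy)=(0.9918,0.1279)
member 4 (2-3): L=7.1266, (cx,cy)=(0.3738,0.9275)
solve A·x = −loads:
  F[0-1] = +4071.7891 N (tension)
  F[0-2] = +559.0097 N (tension)
  F[1-2] = -3503.5763 N (compression)
  F[1-3] = +2759.6416 N (tension)
  F[2-3] = -1276.9928 N (compression)
  Rx@0 = -2259.6400 N
  Ry@0 = -3699.6382 N
  Ry@2 = +4531.2082 N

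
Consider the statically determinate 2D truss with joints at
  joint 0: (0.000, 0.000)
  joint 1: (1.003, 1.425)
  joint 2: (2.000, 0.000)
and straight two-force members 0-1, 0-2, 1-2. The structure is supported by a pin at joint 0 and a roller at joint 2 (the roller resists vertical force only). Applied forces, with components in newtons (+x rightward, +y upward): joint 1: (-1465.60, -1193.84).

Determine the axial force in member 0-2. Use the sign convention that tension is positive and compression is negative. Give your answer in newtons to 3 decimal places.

N=3 nodes, M=3 members, R=3 reactions → 2N=6, M+R=6
member 0 (0-1): L=1.7426, (cx,cy)=(0.5756,0.8177)
member 1 (0-2): L=2.0000, (cx,cy)=(1.0000,0.0000)
member 2 (1-2): L=1.7391, (cx,cy)=(0.5733,-0.8194)
solve A·x = −loads:
  F[0-1] = -2004.7404 N (compression)
  F[0-2] = -311.7141 N (compression)
  F[1-2] = +543.7481 N (tension)
  Rx@0 = +1465.6000 N
  Ry@0 = +1639.3692 N
  Ry@2 = -445.5292 N

-311.714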